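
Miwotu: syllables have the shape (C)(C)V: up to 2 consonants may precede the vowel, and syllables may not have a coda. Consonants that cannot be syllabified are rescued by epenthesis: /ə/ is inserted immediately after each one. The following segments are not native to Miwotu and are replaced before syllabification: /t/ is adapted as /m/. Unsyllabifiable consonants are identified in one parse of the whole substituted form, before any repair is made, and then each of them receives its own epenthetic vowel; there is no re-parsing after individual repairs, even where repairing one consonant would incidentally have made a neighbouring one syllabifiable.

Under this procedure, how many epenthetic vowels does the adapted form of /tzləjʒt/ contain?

After substitution the input is /mzləjʒm/.
The unsyllabifiable consonants are /m/, /j/, /ʒ/, /m/; each receives one epenthetic vowel.

4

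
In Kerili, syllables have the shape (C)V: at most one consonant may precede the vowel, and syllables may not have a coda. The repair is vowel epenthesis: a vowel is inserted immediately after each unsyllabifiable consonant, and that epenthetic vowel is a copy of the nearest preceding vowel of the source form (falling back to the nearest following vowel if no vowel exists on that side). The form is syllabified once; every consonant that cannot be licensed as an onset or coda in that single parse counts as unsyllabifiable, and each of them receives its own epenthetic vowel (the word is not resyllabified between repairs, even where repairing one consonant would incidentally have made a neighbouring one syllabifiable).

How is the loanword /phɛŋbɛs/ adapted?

Syllabifying with onset maximization leaves /p/, /ŋ/, /s/ stranded (no codas are permitted; onsets are limited to one consonant).
Each unlicensed consonant becomes the onset of a new syllable: /p/ → /pɛ/, /ŋ/ → /ŋɛ/, /s/ → /sɛ/.

pɛhɛŋɛbɛsɛ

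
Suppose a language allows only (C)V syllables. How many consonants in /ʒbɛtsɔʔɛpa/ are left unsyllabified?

Under (C)V, the unsyllabifiable consonants are /ʒ/, /t/ (no codas are permitted; onsets are limited to one consonant).

2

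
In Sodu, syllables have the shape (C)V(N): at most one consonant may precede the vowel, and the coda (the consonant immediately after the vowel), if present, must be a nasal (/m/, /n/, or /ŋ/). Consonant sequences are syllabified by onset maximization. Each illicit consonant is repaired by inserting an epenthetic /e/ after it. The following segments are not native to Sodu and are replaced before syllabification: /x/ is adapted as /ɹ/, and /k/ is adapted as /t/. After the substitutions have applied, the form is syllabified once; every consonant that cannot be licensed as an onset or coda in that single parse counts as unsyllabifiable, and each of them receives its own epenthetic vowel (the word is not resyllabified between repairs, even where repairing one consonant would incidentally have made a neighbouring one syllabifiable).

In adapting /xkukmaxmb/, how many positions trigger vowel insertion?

5

After substitution the input is /ɹtutmaɹmb/.
The unsyllabifiable consonants are /ɹ/, /t/, /ɹ/, /m/, /b/; each receives one epenthetic vowel.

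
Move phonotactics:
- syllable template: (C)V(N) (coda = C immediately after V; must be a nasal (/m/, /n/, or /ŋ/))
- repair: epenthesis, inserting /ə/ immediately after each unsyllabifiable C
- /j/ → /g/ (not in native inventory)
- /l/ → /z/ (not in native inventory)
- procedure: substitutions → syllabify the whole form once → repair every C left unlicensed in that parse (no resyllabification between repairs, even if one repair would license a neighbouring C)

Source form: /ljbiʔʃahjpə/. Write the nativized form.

zəgəbiʔəʃahəgəpə

Substitution: /l/ → /z/, /j/ → /g/, giving /zgbiʔʃahgpə/.
The consonants /z/, /g/, /ʔ/, /h/, /g/ cannot be parsed into a legal (C)V(N) syllable (only a nasal (/m/, /n/, or /ŋ/) is licensed in coda position; onsets are limited to one consonant).
Inserting the epenthetic vowel yields /z/ → /zə/, /g/ → /gə/, /ʔ/ → /ʔə/, /h/ → /hə/, /g/ → /gə/.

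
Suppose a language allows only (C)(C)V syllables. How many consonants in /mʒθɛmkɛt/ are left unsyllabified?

Syllabifying with onset maximization leaves /m/, /t/ stranded (no codas are permitted; onsets may contain at most 2 consonants).

2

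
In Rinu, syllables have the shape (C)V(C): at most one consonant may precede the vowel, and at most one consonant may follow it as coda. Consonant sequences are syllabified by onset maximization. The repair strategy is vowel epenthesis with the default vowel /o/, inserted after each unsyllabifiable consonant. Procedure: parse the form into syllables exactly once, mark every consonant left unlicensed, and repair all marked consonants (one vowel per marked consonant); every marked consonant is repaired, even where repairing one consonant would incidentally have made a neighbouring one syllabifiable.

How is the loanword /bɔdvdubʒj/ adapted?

bɔdvodubʒojo

The consonants /v/, /ʒ/, /j/ cannot be parsed into a legal (C)V(C) syllable (at most one coda consonant is licensed; onsets are limited to one consonant).
Epenthesis after each stranded consonant: /v/ → /vo/, /ʒ/ → /ʒo/, /j/ → /jo/.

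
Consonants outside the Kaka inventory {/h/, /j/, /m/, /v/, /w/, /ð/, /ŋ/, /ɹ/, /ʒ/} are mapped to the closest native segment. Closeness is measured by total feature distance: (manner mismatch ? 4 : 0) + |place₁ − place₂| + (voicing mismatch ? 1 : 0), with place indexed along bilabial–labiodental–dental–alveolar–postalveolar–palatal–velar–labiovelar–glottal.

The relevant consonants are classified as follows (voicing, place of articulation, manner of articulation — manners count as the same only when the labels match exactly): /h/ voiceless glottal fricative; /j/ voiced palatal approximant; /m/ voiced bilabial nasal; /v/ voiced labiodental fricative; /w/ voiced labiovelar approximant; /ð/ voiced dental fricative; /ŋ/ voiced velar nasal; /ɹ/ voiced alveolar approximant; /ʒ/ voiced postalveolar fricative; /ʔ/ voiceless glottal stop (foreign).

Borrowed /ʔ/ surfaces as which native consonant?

/h/ is closest: manner differs (stop→fricative, +4), place distance 0 (glottal→glottal), same voicing; total 4. Next closest is /w/ at distance 6.

h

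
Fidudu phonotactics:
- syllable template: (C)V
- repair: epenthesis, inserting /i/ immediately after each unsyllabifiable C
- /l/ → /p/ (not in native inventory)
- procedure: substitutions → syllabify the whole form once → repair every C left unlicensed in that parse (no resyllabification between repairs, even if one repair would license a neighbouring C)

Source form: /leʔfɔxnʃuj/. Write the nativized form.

peʔifɔxiniʃuji

Substitution: /l/ → /p/, giving /peʔfɔxnʃuj/.
Syllabifying with onset maximization leaves /ʔ/, /x/, /n/, /j/ stranded (no codas are permitted; onsets are limited to one consonant).
Epenthesis after each stranded consonant: /ʔ/ → /ʔi/, /x/ → /xi/, /n/ → /ni/, /j/ → /ji/.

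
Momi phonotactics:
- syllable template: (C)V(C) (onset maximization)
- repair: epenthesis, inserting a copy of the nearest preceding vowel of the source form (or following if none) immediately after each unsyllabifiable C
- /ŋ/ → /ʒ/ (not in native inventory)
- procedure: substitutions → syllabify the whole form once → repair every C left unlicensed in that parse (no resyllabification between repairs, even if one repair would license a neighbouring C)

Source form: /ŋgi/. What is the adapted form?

Substitution: /ŋ/ → /ʒ/, giving /ʒgi/.
Under (C)V(C), the unsyllabifiable consonants are /ʒ/ (at most one coda consonant is licensed; onsets are limited to one consonant).
Each unlicensed consonant becomes the onset of a new syllable: /ʒ/ → /ʒi/.

ʒigi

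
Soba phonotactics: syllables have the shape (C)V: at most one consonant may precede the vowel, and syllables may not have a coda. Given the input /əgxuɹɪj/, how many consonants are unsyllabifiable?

Under (C)V, the unsyllabifiable consonants are /g/, /j/ (no codas are permitted; onsets are limited to one consonant).

2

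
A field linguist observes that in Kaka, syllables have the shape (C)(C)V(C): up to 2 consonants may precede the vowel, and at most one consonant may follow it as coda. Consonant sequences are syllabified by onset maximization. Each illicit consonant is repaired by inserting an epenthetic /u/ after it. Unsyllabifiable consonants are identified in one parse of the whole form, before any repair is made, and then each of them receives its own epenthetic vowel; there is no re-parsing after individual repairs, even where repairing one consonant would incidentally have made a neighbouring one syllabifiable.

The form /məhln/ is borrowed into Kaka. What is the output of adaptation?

The consonants /l/, /n/ cannot be parsed into a legal (C)(C)V(C) syllable (at most one coda consonant is licensed; onsets may contain at most 2 consonants).
Each unlicensed consonant becomes the onset of a new syllable: /l/ → /lu/, /n/ → /nu/.

məhlunu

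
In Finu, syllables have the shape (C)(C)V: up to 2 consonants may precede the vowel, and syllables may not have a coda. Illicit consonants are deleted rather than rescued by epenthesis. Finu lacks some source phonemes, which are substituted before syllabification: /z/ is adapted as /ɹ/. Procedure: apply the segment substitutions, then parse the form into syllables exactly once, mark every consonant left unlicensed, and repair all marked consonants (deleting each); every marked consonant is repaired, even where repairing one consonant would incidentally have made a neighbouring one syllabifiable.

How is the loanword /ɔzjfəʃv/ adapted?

Substitution: /z/ → /ɹ/, giving /ɔɹjfəʃv/.
Syllabifying with onset maximization leaves /ɹ/, /ʃ/, /v/ stranded (no codas are permitted; onsets may contain at most 2 consonants).
Each unlicensed consonant is deleted: /ɹ/, /ʃ/, /v/.

ɔjfə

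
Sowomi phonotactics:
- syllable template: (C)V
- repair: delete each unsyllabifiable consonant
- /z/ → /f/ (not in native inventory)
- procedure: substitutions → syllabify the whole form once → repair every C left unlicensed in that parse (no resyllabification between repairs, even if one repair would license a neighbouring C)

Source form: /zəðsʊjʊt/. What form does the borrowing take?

Substitution: /z/ → /f/, giving /fəðsʊjʊt/.
Under (C)V, the unsyllabifiable consonants are /ð/, /t/ (no codas are permitted; onsets are limited to one consonant).
Deleting the stranded consonants removes /ð/, /t/.

fəsʊjʊ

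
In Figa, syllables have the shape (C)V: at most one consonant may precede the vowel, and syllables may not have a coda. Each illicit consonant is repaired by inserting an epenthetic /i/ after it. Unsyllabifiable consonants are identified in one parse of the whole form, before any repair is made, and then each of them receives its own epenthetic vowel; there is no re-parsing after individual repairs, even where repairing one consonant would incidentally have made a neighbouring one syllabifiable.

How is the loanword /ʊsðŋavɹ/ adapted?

ʊsiðiŋaviɹi

The consonants /s/, /ð/, /v/, /ɹ/ cannot be parsed into a legal (C)V syllable (no codas are permitted; onsets are limited to one consonant).
Inserting the epenthetic vowel yields /s/ → /si/, /ð/ → /ði/, /v/ → /vi/, /ɹ/ → /ɹi/.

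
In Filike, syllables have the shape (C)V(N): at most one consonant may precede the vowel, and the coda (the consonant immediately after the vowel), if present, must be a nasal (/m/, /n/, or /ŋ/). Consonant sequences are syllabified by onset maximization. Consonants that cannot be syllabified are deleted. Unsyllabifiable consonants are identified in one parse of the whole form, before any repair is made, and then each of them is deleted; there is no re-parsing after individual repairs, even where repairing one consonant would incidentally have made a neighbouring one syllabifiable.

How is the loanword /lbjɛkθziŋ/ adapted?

Syllabifying with onset maximization leaves /l/, /b/, /k/, /θ/ stranded (only a nasal (/m/, /n/, or /ŋ/) is licensed in coda position; onsets are limited to one consonant).
Each unlicensed consonant is deleted: /l/, /b/, /k/, /θ/.

jɛziŋ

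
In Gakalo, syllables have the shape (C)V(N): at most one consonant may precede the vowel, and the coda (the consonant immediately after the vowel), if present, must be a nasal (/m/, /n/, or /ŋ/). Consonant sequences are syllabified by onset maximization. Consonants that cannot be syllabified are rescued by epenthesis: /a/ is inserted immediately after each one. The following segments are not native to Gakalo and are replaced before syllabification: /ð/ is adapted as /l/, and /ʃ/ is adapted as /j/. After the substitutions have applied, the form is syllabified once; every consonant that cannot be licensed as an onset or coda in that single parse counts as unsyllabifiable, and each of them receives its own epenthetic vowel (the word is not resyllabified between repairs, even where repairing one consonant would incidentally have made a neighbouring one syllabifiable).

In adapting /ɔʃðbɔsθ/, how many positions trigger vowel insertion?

After substitution the input is /ɔjlbɔsθ/.
The unsyllabifiable consonants are /j/, /l/, /s/, /θ/; each receives one epenthetic vowel.

4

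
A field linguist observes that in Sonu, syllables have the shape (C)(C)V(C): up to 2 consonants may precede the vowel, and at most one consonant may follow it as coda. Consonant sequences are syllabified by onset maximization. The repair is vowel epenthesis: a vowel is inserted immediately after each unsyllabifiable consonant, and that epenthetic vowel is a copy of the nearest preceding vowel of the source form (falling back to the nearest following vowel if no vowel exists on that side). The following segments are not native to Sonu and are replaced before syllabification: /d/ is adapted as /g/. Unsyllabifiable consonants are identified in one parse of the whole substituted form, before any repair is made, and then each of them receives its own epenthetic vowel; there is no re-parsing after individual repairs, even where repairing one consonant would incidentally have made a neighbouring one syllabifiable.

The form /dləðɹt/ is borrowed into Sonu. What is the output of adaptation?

gləðɹətə

Substitution: /d/ → /g/, giving /gləðɹt/.
Under (C)(C)V(C), the unsyllabifiable consonants are /ɹ/, /t/ (at most one coda consonant is licensed; onsets may contain at most 2 consonants).
Epenthesis after each stranded consonant: /ɹ/ → /ɹə/, /t/ → /tə/.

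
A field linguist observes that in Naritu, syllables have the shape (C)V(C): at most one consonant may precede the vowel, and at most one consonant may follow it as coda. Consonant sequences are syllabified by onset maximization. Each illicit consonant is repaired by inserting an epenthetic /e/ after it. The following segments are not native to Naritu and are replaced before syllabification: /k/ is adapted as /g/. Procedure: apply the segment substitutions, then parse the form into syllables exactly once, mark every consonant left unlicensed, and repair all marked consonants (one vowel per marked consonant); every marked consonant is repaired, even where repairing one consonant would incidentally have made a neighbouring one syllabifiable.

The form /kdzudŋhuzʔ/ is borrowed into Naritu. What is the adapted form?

Substitution: /k/ → /g/, giving /gdzudŋhuzʔ/.
Under (C)V(C), the unsyllabifiable consonants are /g/, /d/, /ŋ/, /ʔ/ (at most one coda consonant is licensed; onsets are limited to one consonant).
Inserting the epenthetic vowel yields /g/ → /ge/, /d/ → /de/, /ŋ/ → /ŋe/, /ʔ/ → /ʔe/.

gedezudŋehuzʔe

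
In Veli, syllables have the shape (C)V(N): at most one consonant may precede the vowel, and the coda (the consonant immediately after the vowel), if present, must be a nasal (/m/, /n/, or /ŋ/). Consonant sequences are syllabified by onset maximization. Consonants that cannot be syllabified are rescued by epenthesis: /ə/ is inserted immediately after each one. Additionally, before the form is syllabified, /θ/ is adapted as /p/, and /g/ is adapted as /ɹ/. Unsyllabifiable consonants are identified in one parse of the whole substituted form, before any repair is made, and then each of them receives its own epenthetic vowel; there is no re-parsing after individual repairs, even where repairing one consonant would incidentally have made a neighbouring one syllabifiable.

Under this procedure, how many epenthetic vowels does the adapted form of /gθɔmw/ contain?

After substitution the input is /ɹpɔmw/.
The unsyllabifiable consonants are /ɹ/, /w/; each receives one epenthetic vowel.

2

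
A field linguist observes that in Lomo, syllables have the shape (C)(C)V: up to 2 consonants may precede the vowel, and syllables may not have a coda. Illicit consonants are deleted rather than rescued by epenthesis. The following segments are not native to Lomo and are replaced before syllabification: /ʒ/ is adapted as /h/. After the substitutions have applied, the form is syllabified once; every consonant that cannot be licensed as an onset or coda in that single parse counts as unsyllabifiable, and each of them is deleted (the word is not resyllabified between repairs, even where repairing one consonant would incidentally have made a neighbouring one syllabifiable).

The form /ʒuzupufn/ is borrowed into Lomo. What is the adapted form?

huzupu

Substitution: /ʒ/ → /h/, giving /huzupufn/.
Syllabifying with onset maximization leaves /f/, /n/ stranded (no codas are permitted; onsets may contain at most 2 consonants).
Deletion applies to /f/, /n/.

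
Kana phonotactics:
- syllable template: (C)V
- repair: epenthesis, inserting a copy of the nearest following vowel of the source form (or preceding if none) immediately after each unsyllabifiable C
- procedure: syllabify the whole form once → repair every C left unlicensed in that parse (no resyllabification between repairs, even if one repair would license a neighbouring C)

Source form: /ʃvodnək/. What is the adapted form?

The consonants /ʃ/, /d/, /k/ cannot be parsed into a legal (C)V syllable (no codas are permitted; onsets are limited to one consonant).
Each unlicensed consonant becomes the onset of a new syllable: /ʃ/ → /ʃo/, /d/ → /də/, /k/ → /kə/.

ʃovodənəkə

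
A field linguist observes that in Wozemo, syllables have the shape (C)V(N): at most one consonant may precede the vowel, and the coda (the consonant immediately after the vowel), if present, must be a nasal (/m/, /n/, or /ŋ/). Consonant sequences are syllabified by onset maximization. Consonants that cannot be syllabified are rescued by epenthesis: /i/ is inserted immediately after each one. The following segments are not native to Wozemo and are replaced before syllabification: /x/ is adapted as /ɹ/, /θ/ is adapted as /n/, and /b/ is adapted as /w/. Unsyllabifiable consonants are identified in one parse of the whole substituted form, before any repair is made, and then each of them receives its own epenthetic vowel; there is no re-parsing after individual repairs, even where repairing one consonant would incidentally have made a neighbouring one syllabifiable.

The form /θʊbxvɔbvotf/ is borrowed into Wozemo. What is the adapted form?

nʊwiɹivɔwivotifi

Substitution: /θ/ → /n/, /b/ → /w/, /x/ → /ɹ/, giving /nʊwɹvɔwvotf/.
Under (C)V(N), the unsyllabifiable consonants are /w/, /ɹ/, /w/, /t/, /f/ (only a nasal (/m/, /n/, or /ŋ/) is licensed in coda position; onsets are limited to one consonant).
Each unlicensed consonant becomes the onset of a new syllable: /w/ → /wi/, /ɹ/ → /ɹi/, /w/ → /wi/, /t/ → /ti/, /f/ → /fi/.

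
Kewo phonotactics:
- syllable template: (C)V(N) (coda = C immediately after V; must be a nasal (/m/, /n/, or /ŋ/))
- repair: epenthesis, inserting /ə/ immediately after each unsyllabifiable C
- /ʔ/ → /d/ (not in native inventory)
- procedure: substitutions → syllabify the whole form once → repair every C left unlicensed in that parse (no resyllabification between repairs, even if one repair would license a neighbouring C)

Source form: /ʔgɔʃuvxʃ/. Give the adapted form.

dəgɔʃuvəxəʃə

Substitution: /ʔ/ → /d/, giving /dgɔʃuvxʃ/.
The consonants /d/, /v/, /x/, /ʃ/ cannot be parsed into a legal (C)V(N) syllable (only a nasal (/m/, /n/, or /ŋ/) is licensed in coda position; onsets are limited to one consonant).
Each unlicensed consonant becomes the onset of a new syllable: /d/ → /də/, /v/ → /və/, /x/ → /xə/, /ʃ/ → /ʃə/.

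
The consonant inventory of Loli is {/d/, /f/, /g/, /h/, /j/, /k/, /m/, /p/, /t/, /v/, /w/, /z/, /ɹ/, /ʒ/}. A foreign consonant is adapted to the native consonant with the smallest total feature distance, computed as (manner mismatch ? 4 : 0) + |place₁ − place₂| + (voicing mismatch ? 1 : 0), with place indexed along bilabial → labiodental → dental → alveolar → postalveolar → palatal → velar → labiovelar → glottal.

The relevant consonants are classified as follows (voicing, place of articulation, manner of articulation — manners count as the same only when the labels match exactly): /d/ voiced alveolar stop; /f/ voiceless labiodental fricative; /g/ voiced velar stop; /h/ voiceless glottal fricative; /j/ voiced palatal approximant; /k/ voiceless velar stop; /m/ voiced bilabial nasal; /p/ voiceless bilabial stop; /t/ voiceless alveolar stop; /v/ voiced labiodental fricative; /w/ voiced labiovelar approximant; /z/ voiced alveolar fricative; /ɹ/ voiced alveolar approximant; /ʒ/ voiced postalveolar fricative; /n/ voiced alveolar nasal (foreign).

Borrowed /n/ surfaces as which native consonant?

m

/m/ is closest: same manner (nasal), place distance 3 (alveolar→bilabial), same voicing; total 3. Next closest is /d/ at distance 4.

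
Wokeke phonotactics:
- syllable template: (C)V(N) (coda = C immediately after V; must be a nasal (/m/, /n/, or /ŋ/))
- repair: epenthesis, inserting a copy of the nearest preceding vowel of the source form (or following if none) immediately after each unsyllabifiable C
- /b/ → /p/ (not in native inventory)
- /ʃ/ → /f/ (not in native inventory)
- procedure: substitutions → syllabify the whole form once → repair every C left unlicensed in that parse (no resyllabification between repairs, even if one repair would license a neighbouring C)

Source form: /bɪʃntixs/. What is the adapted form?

pɪfɪnɪtixisi

Substitution: /b/ → /p/, /ʃ/ → /f/, giving /pɪfntixs/.
Syllabifying with onset maximization leaves /f/, /n/, /x/, /s/ stranded (only a nasal (/m/, /n/, or /ŋ/) is licensed in coda position; onsets are limited to one consonant).
Inserting the epenthetic vowel yields /f/ → /fɪ/, /n/ → /nɪ/, /x/ → /xi/, /s/ → /si/.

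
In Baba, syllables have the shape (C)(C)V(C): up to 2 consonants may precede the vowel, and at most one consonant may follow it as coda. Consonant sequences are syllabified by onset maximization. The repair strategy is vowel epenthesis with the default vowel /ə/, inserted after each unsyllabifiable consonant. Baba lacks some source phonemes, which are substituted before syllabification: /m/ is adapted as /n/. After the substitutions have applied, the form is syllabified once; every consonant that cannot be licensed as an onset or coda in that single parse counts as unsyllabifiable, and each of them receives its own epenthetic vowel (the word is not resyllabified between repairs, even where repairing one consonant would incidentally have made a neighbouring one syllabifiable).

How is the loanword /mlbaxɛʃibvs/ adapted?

Substitution: /m/ → /n/, giving /nlbaxɛʃibvs/.
Under (C)(C)V(C), the unsyllabifiable consonants are /n/, /v/, /s/ (at most one coda consonant is licensed; onsets may contain at most 2 consonants).
Each unlicensed consonant becomes the onset of a new syllable: /n/ → /nə/, /v/ → /və/, /s/ → /sə/.

nəlbaxɛʃibvəsə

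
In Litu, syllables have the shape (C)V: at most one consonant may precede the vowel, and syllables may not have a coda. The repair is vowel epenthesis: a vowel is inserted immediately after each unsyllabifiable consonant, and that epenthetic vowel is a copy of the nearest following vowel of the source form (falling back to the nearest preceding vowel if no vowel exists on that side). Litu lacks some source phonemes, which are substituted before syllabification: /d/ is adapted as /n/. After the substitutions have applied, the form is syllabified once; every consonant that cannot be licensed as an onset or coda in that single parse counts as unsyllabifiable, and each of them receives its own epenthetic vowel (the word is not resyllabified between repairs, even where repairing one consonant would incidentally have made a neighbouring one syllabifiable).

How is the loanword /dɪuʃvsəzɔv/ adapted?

nɪuʃəvəsəzɔvɔ

Substitution: /d/ → /n/, giving /nɪuʃvsəzɔv/.
The consonants /ʃ/, /v/, /v/ cannot be parsed into a legal (C)V syllable (no codas are permitted; onsets are limited to one consonant).
Epenthesis after each stranded consonant: /ʃ/ → /ʃə/, /v/ → /və/, /v/ → /vɔ/.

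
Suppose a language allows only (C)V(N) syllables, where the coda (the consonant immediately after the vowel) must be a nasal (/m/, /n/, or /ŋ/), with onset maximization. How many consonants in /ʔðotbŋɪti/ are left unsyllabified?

3

The consonants /ʔ/, /t/, /b/ cannot be parsed into a legal (C)V(N) syllable (only a nasal (/m/, /n/, or /ŋ/) is licensed in coda position; onsets are limited to one consonant).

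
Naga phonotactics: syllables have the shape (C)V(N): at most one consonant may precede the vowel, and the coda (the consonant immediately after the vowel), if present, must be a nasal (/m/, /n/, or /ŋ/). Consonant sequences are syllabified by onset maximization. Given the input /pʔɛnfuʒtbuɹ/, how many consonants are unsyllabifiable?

Syllabifying with onset maximization leaves /p/, /ʒ/, /t/, /ɹ/ stranded (only a nasal (/m/, /n/, or /ŋ/) is licensed in coda position; onsets are limited to one consonant).

4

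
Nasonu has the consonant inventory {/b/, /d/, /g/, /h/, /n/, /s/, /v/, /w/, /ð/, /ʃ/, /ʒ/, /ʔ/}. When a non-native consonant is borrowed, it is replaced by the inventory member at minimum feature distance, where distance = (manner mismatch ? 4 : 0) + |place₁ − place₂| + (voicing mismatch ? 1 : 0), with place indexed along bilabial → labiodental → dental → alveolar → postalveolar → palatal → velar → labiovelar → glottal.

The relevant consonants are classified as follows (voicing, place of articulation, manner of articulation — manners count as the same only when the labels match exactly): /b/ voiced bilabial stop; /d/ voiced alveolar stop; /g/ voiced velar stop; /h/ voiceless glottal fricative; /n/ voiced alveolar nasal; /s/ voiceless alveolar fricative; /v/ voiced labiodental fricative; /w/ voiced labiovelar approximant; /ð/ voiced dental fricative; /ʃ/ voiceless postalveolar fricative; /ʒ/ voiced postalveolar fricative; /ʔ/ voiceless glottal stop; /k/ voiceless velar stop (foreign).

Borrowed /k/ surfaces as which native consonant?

g

/g/ is closest: same manner (stop), place distance 0 (velar→velar), voicing differs (+1); total 1. Next closest is /ʔ/ at distance 2.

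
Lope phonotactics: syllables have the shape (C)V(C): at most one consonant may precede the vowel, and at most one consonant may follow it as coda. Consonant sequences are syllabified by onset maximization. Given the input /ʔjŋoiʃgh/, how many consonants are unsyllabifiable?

4

Syllabifying with onset maximization leaves /ʔ/, /j/, /g/, /h/ stranded (at most one coda consonant is licensed; onsets are limited to one consonant).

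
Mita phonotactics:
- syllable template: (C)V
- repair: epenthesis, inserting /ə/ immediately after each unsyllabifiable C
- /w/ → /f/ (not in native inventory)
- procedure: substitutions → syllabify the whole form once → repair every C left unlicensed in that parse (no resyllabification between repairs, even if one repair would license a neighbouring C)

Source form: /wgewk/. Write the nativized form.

fəgefəkə

Substitution: /w/ → /f/, giving /fgefk/.
Under (C)V, the unsyllabifiable consonants are /f/, /f/, /k/ (no codas are permitted; onsets are limited to one consonant).
Each unlicensed consonant becomes the onset of a new syllable: /f/ → /fə/, /f/ → /fə/, /k/ → /kə/.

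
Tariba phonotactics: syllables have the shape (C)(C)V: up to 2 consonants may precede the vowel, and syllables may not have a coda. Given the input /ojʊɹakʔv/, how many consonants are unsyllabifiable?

Syllabifying with onset maximization leaves /k/, /ʔ/, /v/ stranded (no codas are permitted; onsets may contain at most 2 consonants).

3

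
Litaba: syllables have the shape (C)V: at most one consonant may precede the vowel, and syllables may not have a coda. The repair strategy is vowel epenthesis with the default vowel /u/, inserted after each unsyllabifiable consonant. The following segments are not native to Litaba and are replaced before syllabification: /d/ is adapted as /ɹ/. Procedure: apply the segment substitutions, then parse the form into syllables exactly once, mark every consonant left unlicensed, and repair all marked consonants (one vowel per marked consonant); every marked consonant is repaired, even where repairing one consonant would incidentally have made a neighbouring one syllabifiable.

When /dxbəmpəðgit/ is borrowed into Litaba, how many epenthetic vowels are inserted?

After substitution the input is /ɹxbəmpəðgit/.
The unsyllabifiable consonants are /ɹ/, /x/, /m/, /ð/, /t/; each receives one epenthetic vowel.

5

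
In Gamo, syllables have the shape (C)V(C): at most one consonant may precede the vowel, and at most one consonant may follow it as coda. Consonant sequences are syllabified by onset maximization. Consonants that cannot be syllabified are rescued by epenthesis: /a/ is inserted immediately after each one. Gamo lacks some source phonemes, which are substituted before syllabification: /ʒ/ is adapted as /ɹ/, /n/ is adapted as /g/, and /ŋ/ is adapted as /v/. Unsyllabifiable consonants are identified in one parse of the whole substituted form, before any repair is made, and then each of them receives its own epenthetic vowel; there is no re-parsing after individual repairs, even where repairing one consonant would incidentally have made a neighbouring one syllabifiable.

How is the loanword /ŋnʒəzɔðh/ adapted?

vagaɹəzɔðha

Substitution: /ŋ/ → /v/, /n/ → /g/, /ʒ/ → /ɹ/, giving /vgɹəzɔðh/.
Syllabifying with onset maximization leaves /v/, /g/, /h/ stranded (at most one coda consonant is licensed; onsets are limited to one consonant).
Inserting the epenthetic vowel yields /v/ → /va/, /g/ → /ga/, /h/ → /ha/.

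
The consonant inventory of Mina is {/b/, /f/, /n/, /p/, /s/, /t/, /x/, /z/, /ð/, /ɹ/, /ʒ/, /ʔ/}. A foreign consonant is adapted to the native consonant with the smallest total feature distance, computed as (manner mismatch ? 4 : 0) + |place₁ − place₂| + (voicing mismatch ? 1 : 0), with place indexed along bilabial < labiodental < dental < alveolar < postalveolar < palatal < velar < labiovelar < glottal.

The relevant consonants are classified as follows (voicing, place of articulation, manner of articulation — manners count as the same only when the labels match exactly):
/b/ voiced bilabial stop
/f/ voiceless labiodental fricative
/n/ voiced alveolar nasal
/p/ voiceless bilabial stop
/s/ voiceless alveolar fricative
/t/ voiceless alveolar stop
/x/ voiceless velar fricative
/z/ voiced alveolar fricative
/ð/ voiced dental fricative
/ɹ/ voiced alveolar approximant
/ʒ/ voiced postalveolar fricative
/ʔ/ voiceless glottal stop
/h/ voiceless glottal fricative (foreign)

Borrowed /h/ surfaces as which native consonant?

/x/ is closest: same manner (fricative), place distance 2 (glottal→velar), same voicing; total 2. Next closest is /ʔ/ at distance 4.

x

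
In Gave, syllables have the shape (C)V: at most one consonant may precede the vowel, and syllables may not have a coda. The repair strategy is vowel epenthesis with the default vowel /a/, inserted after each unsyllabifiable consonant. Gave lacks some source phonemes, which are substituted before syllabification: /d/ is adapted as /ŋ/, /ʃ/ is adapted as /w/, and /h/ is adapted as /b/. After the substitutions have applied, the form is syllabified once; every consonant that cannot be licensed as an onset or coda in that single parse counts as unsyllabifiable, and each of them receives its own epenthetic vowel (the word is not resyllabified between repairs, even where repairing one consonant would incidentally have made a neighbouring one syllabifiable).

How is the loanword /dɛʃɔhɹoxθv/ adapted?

Substitution: /d/ → /ŋ/, /ʃ/ → /w/, /h/ → /b/, giving /ŋɛwɔbɹoxθv/.
Syllabifying with onset maximization leaves /b/, /x/, /θ/, /v/ stranded (no codas are permitted; onsets are limited to one consonant).
Inserting the epenthetic vowel yields /b/ → /ba/, /x/ → /xa/, /θ/ → /θa/, /v/ → /va/.

ŋɛwɔbaɹoxaθava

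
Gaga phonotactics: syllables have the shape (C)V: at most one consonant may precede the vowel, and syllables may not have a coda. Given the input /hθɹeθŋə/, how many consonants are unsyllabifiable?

3

Syllabifying with onset maximization leaves /h/, /θ/, /θ/ stranded (no codas are permitted; onsets are limited to one consonant).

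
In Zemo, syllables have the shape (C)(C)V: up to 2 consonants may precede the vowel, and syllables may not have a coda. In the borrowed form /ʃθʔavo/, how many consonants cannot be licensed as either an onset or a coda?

Under (C)(C)V, the unsyllabifiable consonants are /ʃ/ (no codas are permitted; onsets may contain at most 2 consonants).

1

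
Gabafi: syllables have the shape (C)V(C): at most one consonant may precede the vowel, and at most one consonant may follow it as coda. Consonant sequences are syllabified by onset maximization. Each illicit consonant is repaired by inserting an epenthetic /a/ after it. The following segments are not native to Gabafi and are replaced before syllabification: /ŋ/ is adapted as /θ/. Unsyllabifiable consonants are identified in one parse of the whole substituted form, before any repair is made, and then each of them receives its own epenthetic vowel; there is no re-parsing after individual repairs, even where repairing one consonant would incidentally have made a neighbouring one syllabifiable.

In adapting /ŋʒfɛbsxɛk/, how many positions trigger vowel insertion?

After substitution the input is /θʒfɛbsxɛk/.
The unsyllabifiable consonants are /θ/, /ʒ/, /s/; each receives one epenthetic vowel.

3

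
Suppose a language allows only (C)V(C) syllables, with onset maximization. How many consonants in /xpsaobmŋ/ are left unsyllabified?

Syllabifying with onset maximization leaves /x/, /p/, /m/, /ŋ/ stranded (at most one coda consonant is licensed; onsets are limited to one consonant).

4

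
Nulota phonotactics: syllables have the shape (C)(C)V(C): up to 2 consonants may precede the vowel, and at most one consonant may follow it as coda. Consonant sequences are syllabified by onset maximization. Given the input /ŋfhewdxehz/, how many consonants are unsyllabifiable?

2

Syllabifying with onset maximization leaves /ŋ/, /z/ stranded (at most one coda consonant is licensed; onsets may contain at most 2 consonants).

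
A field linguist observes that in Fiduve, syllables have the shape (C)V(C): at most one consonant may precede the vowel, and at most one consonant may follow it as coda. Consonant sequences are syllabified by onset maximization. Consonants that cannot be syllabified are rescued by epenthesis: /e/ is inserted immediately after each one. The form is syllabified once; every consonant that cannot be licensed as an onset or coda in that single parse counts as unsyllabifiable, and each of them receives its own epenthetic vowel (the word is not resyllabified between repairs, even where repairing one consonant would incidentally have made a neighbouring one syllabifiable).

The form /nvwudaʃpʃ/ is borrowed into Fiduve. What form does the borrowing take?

The consonants /n/, /v/, /p/, /ʃ/ cannot be parsed into a legal (C)V(C) syllable (at most one coda consonant is licensed; onsets are limited to one consonant).
Each unlicensed consonant becomes the onset of a new syllable: /n/ → /ne/, /v/ → /ve/, /p/ → /pe/, /ʃ/ → /ʃe/.

nevewudaʃpeʃe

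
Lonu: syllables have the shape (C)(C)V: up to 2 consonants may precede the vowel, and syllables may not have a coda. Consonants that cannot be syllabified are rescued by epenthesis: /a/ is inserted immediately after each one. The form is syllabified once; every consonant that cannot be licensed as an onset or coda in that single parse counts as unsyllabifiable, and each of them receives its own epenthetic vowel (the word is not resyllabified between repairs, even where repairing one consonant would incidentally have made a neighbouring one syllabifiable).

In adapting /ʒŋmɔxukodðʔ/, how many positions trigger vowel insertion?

The unsyllabifiable consonants are /ʒ/, /d/, /ð/, /ʔ/; each receives one epenthetic vowel.

4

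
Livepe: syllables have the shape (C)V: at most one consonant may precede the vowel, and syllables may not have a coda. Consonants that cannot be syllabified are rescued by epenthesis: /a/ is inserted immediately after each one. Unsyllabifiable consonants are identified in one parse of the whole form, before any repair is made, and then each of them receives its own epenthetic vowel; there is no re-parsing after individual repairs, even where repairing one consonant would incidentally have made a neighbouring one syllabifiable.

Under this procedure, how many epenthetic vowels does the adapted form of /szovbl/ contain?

The unsyllabifiable consonants are /s/, /v/, /b/, /l/; each receives one epenthetic vowel.

4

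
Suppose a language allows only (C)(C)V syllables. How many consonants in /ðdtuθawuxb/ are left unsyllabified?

3

The consonants /ð/, /x/, /b/ cannot be parsed into a legal (C)(C)V syllable (no codas are permitted; onsets may contain at most 2 consonants).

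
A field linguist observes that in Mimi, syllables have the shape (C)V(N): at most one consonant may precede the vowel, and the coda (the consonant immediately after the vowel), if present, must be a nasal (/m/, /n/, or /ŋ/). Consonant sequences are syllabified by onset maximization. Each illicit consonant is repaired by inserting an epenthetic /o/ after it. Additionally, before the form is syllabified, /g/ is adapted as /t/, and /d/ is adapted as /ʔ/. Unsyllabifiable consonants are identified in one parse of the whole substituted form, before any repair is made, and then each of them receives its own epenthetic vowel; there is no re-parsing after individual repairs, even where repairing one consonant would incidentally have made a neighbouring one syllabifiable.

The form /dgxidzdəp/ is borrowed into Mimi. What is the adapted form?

Substitution: /d/ → /ʔ/, /g/ → /t/, giving /ʔtxiʔzʔəp/.
The consonants /ʔ/, /t/, /ʔ/, /z/, /p/ cannot be parsed into a legal (C)V(N) syllable (only a nasal (/m/, /n/, or /ŋ/) is licensed in coda position; onsets are limited to one consonant).
Each unlicensed consonant becomes the onset of a new syllable: /ʔ/ → /ʔo/, /t/ → /to/, /ʔ/ → /ʔo/, /z/ → /zo/, /p/ → /po/.

ʔotoxiʔozoʔəpo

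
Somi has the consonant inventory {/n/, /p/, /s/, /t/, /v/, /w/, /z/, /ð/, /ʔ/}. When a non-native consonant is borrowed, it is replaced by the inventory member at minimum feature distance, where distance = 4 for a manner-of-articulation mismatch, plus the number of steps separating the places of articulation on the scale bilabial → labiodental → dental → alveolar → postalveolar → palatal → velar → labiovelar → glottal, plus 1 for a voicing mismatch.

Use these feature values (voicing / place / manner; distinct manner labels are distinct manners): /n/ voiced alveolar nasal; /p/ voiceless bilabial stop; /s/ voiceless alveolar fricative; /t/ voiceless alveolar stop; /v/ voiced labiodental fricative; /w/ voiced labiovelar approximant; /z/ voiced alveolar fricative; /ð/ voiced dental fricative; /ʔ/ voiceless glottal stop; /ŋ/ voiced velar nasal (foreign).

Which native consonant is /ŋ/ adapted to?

/n/ is closest: same manner (nasal), place distance 3 (velar→alveolar), same voicing; total 3. Next closest is /w/ at distance 5.

n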